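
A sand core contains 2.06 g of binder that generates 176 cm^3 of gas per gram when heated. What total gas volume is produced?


Formula: V_gas = W_binder * gas_evolution_rate
V = 2.06 g * 176 cm^3/g = 362.5600 cm^3

Answer: 362.5600 cm^3


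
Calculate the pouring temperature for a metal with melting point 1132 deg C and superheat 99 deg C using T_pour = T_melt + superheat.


Formula: T_pour = T_melt + Superheat
T_pour = 1132 + 99 = 1231 deg C


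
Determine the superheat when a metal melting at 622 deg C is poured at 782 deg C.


Formula: Superheat = T_pour - T_melt
Superheat = 782 - 622 = 160 deg C


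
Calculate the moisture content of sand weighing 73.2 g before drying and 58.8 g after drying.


Formula: MC = (W_wet - W_dry) / W_wet * 100
Water mass = 73.2 - 58.8 = 14.4 g
MC = 14.4 / 73.2 * 100 = 19.6721%

Answer: 19.6721%


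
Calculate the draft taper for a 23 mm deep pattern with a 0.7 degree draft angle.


Formula: taper = depth * tan(draft_angle)
tan(0.7 deg) = 0.0122179
taper = 23 mm * 0.0122179 = 0.2810 mm

Final answer: 0.2810 mm


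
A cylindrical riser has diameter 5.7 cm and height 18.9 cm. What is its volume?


Formula: V = pi * (D/2)^2 * H  (cylinder volume)
Radius = D/2 = 5.7/2 = 2.85 cm
V = pi * 2.85^2 * 18.9 = 482.2824 cm^3

482.2824 cm^3


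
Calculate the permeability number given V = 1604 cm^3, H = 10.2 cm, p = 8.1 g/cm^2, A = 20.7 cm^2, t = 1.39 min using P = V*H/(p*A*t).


Formula: Permeability Number P = (V * H) / (p * A * t)
Numerator: V * H = 1604 * 10.2 = 16360.8
Denominator: p * A * t = 8.1 * 20.7 * 1.39 = 233.0613
P = 16360.8 / 233.0613 = 70.1996

Answer: 70.1996


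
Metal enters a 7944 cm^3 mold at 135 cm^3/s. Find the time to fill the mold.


Formula: t_fill = V_mold / Q_flow
t = 7944 cm^3 / 135 cm^3/s = 58.8444 s


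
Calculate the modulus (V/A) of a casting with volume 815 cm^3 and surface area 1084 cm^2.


Formula: Casting Modulus M = V / A
M = 815 cm^3 / 1084 cm^2 = 0.7518 cm

Final answer: 0.7518 cm


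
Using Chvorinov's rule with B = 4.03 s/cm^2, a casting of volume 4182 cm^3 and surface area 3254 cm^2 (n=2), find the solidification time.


Formula: t_s = B * (V/A)^n  (Chvorinov's rule, n=2)
Modulus M = V/A = 4182/3254 = 1.285187 cm
M^2 = 1.285187^2 = 1.651706 cm^2
t_s = 4.03 * 1.651706 = 6.6564 s

Answer: 6.6564 s


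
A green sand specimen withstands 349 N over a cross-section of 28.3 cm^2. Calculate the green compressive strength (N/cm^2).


Formula: Compressive Strength = Force / Area
Strength = 349 N / 28.3 cm^2 = 12.3322 N/cm^2


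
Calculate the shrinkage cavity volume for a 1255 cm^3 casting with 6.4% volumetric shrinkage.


Formula: V_shrink = V_casting * shrinkage_pct / 100
V_shrink = 1255 cm^3 * 6.4 / 100 = 80.3200 cm^3

Answer: 80.3200 cm^3


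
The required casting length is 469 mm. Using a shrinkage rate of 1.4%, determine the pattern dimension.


Formula: L_pattern = L_casting * (1 + shrinkage_rate/100)
Shrinkage factor = 1 + 1.4/100 = 1.014
L_pattern = 469 mm * 1.014 = 475.5660 mm

Answer: 475.5660 mm


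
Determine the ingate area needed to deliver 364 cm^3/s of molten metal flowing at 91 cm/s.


Formula: A_ingate = Q / v  (continuity equation)
A = 364 cm^3/s / 91 cm/s = 4.0000 cm^2

Final answer: 4.0000 cm^2


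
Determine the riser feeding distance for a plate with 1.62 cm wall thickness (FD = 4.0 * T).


Formula: FD = 4.0 * T  (riser feeding-distance rule)
FD = 4.0 * 1.62 cm = 6.4800 cm

Final answer: 6.4800 cm


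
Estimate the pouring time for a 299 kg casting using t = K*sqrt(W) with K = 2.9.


Formula: t = K * sqrt(W)
sqrt(W) = sqrt(299) = 17.29162
t = 2.9 * 17.29162 = 50.1457 s

50.1457 s


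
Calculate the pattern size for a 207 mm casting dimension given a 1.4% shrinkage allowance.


Formula: L_pattern = L_casting * (1 + shrinkage_rate/100)
Shrinkage factor = 1 + 1.4/100 = 1.014
L_pattern = 207 mm * 1.014 = 209.8980 mm

Final answer: 209.8980 mm


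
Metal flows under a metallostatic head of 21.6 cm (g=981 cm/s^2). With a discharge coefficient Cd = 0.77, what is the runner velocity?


Formula: v = Cd * sqrt(2 * g * h)  (Torricelli with discharge coefficient)
2*g*h = 2 * 981 * 21.6 = 42379.2 cm^2/s^2
sqrt(42379.2) = 205.86209 cm/s
v = 0.77 * 205.86209 = 158.5138 cm/s

158.5138 cm/s


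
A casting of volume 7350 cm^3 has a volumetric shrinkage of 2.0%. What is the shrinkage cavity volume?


Formula: V_shrink = V_casting * shrinkage_pct / 100
V_shrink = 7350 cm^3 * 2.0 / 100 = 147.0000 cm^3

Answer: 147.0000 cm^3


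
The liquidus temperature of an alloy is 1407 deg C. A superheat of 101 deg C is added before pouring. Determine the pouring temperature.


Formula: T_pour = T_melt + Superheat
T_pour = 1407 + 101 = 1508 deg C

Answer: 1508 deg C


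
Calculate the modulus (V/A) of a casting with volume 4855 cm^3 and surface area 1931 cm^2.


Formula: Casting Modulus M = V / A
M = 4855 cm^3 / 1931 cm^2 = 2.5142 cm

Answer: 2.5142 cm


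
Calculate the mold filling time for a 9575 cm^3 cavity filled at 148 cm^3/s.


Formula: t_fill = V_mold / Q_flow
t = 9575 cm^3 / 148 cm^3/s = 64.6959 s

Final answer: 64.6959 s


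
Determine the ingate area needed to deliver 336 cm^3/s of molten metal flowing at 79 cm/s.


Formula: A_ingate = Q / v  (continuity equation)
A = 336 cm^3/s / 79 cm/s = 4.2532 cm^2

Answer: 4.2532 cm^2


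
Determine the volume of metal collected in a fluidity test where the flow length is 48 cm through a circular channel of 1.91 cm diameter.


Formula: V = pi * (d/2)^2 * L  (cylinder volume)
Radius = 1.91/2 = 0.955 cm
V = pi * 0.955^2 * 48 = 137.5301 cm^3

137.5301 cm^3


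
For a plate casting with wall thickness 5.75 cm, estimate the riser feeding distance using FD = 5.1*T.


Formula: FD = 5.1 * T  (riser feeding-distance rule)
FD = 5.1 * 5.75 cm = 29.3250 cm

29.3250 cm


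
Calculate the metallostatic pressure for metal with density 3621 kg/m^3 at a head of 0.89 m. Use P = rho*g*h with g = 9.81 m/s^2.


Formula: P = rho * g * h
rho * g = 3621 * 9.81 = 35522.01 N/m^3
P = 35522.01 * 0.89 = 31614.5889 Pa


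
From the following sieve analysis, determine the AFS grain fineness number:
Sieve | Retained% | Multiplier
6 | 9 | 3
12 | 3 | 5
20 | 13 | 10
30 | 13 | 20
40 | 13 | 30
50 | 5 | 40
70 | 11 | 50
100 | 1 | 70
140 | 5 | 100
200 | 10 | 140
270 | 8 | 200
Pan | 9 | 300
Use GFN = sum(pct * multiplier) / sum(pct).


Formula: GFN = sum(pct * multiplier) / sum(pct)
sum(pct * multiplier) = 7842
sum(pct) = 100
GFN = 7842 / 100 = 78.42

Answer: 78.42


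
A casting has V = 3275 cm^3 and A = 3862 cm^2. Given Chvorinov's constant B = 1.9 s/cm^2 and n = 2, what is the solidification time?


Formula: t_s = B * (V/A)^n  (Chvorinov's rule, n=2)
Modulus M = V/A = 3275/3862 = 0.848006 cm
M^2 = 0.848006^2 = 0.719114 cm^2
t_s = 1.9 * 0.719114 = 1.3663 s

1.3663 s


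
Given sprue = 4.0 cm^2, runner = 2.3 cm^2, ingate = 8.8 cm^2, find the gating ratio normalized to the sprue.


Sprue:Runner:Ingate = 1 : 2.3/4.0 : 8.8/4.0 = 1:0.58:2.20


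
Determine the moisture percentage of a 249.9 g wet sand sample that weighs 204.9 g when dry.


Formula: MC = (W_wet - W_dry) / W_wet * 100
Water mass = 249.9 - 204.9 = 45.0 g
MC = 45.0 / 249.9 * 100 = 18.0072%

Answer: 18.0072%


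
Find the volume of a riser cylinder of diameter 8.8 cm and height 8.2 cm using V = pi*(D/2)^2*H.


Formula: V = pi * (D/2)^2 * H  (cylinder volume)
Radius = D/2 = 8.8/2 = 4.4 cm
V = pi * 4.4^2 * 8.2 = 498.7341 cm^3

Final answer: 498.7341 cm^3


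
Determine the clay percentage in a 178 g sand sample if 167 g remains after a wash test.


Formula: Clay% = (W_total - W_washed) / W_total * 100
Clay mass = 178 - 167 = 11 g
Clay% = 11 / 178 * 100 = 6.1798%

6.1798%


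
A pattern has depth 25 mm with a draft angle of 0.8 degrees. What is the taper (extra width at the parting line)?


Formula: taper = depth * tan(draft_angle)
tan(0.8 deg) = 0.0139635
taper = 25 mm * 0.0139635 = 0.3491 mm

Answer: 0.3491 mm


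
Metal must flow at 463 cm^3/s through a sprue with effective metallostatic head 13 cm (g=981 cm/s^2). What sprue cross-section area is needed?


Formula: v = sqrt(2*g*h), A = Q/v
Velocity: v = sqrt(2 * 981 * 13) = sqrt(25506) = 159.7060 cm/s
Sprue area: A = Q / v = 463 / 159.7060 = 2.8991 cm^2

Final answer: 2.8991 cm^2


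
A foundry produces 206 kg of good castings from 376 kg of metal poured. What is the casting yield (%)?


Formula: Casting Yield = (W_good / W_total) * 100
Yield = (206 kg / 376 kg) * 100 = 54.7872%

Answer: 54.7872%


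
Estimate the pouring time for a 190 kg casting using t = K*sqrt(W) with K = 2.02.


Formula: t = K * sqrt(W)
sqrt(W) = sqrt(190) = 13.78405
t = 2.02 * 13.78405 = 27.8438 s

Answer: 27.8438 s


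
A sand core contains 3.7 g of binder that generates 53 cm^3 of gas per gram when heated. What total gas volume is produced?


Formula: V_gas = W_binder * gas_evolution_rate
V = 3.7 g * 53 cm^3/g = 196.1000 cm^3

196.1000 cm^3


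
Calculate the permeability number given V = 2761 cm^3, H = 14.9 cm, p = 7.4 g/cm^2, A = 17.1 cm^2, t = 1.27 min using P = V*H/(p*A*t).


Formula: Permeability Number P = (V * H) / (p * A * t)
Numerator: V * H = 2761 * 14.9 = 41138.9
Denominator: p * A * t = 7.4 * 17.1 * 1.27 = 160.7058
P = 41138.9 / 160.7058 = 255.9889

255.9889


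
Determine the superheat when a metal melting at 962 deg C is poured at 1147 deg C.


Formula: Superheat = T_pour - T_melt
Superheat = 1147 - 962 = 185 deg C

Final answer: 185 deg C


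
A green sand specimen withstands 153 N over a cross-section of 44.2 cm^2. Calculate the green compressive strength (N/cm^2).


Formula: Compressive Strength = Force / Area
Strength = 153 N / 44.2 cm^2 = 3.4615 N/cm^2

Answer: 3.4615 N/cm^2


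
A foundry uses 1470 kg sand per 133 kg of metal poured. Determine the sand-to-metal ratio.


Formula: Sand-to-Metal Ratio = W_sand / W_metal
Ratio = 1470 kg / 133 kg = 11.0526


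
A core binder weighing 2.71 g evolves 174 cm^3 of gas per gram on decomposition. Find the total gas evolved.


Formula: V_gas = W_binder * gas_evolution_rate
V = 2.71 g * 174 cm^3/g = 471.5400 cm^3


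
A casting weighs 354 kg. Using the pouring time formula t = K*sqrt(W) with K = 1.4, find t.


Formula: t = K * sqrt(W)
sqrt(W) = sqrt(354) = 18.81489
t = 1.4 * 18.81489 = 26.3408 s

26.3408 s


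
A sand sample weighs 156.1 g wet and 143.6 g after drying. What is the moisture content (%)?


Formula: MC = (W_wet - W_dry) / W_wet * 100
Water mass = 156.1 - 143.6 = 12.5 g
MC = 12.5 / 156.1 * 100 = 8.0077%

Answer: 8.0077%


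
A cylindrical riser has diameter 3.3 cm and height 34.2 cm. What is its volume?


Formula: V = pi * (D/2)^2 * H  (cylinder volume)
Radius = D/2 = 3.3/2 = 1.65 cm
V = pi * 1.65^2 * 34.2 = 292.5121 cm^3


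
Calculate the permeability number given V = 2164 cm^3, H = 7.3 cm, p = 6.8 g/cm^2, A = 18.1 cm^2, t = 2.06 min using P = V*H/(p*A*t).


Formula: Permeability Number P = (V * H) / (p * A * t)
Numerator: V * H = 2164 * 7.3 = 15797.2
Denominator: p * A * t = 6.8 * 18.1 * 2.06 = 253.5448
P = 15797.2 / 253.5448 = 62.3054


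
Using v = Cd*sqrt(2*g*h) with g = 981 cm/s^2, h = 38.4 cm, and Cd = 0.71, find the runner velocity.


Formula: v = Cd * sqrt(2 * g * h)  (Torricelli with discharge coefficient)
2*g*h = 2 * 981 * 38.4 = 75340.8 cm^2/s^2
sqrt(75340.8) = 274.48279 cm/s
v = 0.71 * 274.48279 = 194.8828 cm/s

Final answer: 194.8828 cm/s


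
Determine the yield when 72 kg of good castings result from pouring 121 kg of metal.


Formula: Casting Yield = (W_good / W_total) * 100
Yield = (72 kg / 121 kg) * 100 = 59.5041%

Final answer: 59.5041%


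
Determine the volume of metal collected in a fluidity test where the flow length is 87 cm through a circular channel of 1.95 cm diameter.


Formula: V = pi * (d/2)^2 * L  (cylinder volume)
Radius = 1.95/2 = 0.975 cm
V = pi * 0.975^2 * 87 = 259.8235 cm^3


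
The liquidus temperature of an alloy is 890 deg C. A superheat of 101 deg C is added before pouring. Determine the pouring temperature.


Formula: T_pour = T_melt + Superheat
T_pour = 890 + 101 = 991 deg C

Answer: 991 deg C


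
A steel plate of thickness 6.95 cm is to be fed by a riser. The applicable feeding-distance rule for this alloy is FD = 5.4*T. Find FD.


Formula: FD = 5.4 * T  (riser feeding-distance rule)
FD = 5.4 * 6.95 cm = 37.5300 cm

Answer: 37.5300 cm


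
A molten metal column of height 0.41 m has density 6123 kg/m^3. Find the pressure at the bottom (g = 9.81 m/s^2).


Formula: P = rho * g * h
rho * g = 6123 * 9.81 = 60066.63 N/m^3
P = 60066.63 * 0.41 = 24627.3183 Pa

24627.3183 Pa


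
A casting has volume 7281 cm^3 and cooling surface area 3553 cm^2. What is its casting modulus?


Formula: Casting Modulus M = V / A
M = 7281 cm^3 / 3553 cm^2 = 2.0493 cm

Final answer: 2.0493 cm


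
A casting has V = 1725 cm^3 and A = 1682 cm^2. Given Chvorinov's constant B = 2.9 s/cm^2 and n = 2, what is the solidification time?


Formula: t_s = B * (V/A)^n  (Chvorinov's rule, n=2)
Modulus M = V/A = 1725/1682 = 1.025565 cm
M^2 = 1.025565^2 = 1.051784 cm^2
t_s = 2.9 * 1.051784 = 3.0502 s

Answer: 3.0502 s


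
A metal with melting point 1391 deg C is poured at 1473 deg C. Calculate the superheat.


Formula: Superheat = T_pour - T_melt
Superheat = 1473 - 1391 = 82 deg C

82 deg C


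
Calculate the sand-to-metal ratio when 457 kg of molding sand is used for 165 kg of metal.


Formula: Sand-to-Metal Ratio = W_sand / W_metal
Ratio = 457 kg / 165 kg = 2.7697

Answer: 2.7697


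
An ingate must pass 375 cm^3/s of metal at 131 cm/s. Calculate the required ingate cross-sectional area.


Formula: A_ingate = Q / v  (continuity equation)
A = 375 cm^3/s / 131 cm/s = 2.8626 cm^2

Final answer: 2.8626 cm^2


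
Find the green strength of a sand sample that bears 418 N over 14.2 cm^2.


Formula: Compressive Strength = Force / Area
Strength = 418 N / 14.2 cm^2 = 29.4366 N/cm^2

29.4366 N/cm^2


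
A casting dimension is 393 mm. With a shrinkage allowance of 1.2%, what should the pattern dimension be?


Formula: L_pattern = L_casting * (1 + shrinkage_rate/100)
Shrinkage factor = 1 + 1.2/100 = 1.012
L_pattern = 393 mm * 1.012 = 397.7160 mm

Final answer: 397.7160 mm


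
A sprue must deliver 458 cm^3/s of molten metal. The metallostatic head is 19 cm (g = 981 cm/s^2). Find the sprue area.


Formula: v = sqrt(2*g*h), A = Q/v
Velocity: v = sqrt(2 * 981 * 19) = sqrt(37278) = 193.0751 cm/s
Sprue area: A = Q / v = 458 / 193.0751 = 2.3721 cm^2


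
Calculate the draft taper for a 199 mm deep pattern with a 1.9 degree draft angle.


Formula: taper = depth * tan(draft_angle)
tan(1.9 deg) = 0.0331734
taper = 199 mm * 0.0331734 = 6.6015 mm

6.6015 mm


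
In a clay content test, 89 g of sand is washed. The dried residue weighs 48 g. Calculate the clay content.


Formula: Clay% = (W_total - W_washed) / W_total * 100
Clay mass = 89 - 48 = 41 g
Clay% = 41 / 89 * 100 = 46.0674%

Answer: 46.0674%


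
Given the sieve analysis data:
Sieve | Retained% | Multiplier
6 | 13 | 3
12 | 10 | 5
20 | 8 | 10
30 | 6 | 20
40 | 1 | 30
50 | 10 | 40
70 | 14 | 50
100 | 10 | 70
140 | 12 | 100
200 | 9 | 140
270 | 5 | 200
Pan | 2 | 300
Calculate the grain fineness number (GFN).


Formula: GFN = sum(pct * multiplier) / sum(pct)
sum(pct * multiplier) = 6179
sum(pct) = 100
GFN = 6179 / 100 = 61.79

61.79


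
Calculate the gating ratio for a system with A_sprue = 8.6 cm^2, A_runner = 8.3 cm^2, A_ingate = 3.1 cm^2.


Sprue:Runner:Ingate = 1 : 8.3/8.6 : 3.1/8.6 = 1:0.97:0.36

1:0.97:0.36


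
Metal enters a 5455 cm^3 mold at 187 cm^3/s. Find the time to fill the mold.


Formula: t_fill = V_mold / Q_flow
t = 5455 cm^3 / 187 cm^3/s = 29.1711 s


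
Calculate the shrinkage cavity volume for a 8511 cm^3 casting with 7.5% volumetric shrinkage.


Formula: V_shrink = V_casting * shrinkage_pct / 100
V_shrink = 8511 cm^3 * 7.5 / 100 = 638.3250 cm^3

Answer: 638.3250 cm^3


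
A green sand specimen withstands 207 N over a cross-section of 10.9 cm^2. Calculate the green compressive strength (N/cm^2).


Formula: Compressive Strength = Force / Area
Strength = 207 N / 10.9 cm^2 = 18.9908 N/cm^2


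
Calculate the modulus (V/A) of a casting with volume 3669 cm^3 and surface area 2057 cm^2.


Formula: Casting Modulus M = V / A
M = 3669 cm^3 / 2057 cm^2 = 1.7837 cm


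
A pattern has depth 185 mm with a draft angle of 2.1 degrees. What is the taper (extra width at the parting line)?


Formula: taper = depth * tan(draft_angle)
tan(2.1 deg) = 0.0366683
taper = 185 mm * 0.0366683 = 6.7836 mm

Final answer: 6.7836 mm


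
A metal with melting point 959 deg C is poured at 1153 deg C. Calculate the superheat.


Formula: Superheat = T_pour - T_melt
Superheat = 1153 - 959 = 194 deg C

Answer: 194 deg C


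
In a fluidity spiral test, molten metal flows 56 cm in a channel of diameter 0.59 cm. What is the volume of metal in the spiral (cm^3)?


Formula: V = pi * (d/2)^2 * L  (cylinder volume)
Radius = 0.59/2 = 0.295 cm
V = pi * 0.295^2 * 56 = 15.3102 cm^3

15.3102 cm^3


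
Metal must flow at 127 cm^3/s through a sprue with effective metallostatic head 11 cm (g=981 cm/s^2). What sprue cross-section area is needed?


Formula: v = sqrt(2*g*h), A = Q/v
Velocity: v = sqrt(2 * 981 * 11) = sqrt(21582) = 146.9081 cm/s
Sprue area: A = Q / v = 127 / 146.9081 = 0.8645 cm^2


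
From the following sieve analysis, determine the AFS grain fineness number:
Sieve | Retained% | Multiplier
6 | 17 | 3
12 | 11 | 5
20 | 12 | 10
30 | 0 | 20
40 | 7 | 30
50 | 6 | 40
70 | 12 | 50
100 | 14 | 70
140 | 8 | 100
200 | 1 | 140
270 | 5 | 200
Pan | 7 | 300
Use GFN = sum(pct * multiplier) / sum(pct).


Formula: GFN = sum(pct * multiplier) / sum(pct)
sum(pct * multiplier) = 6296
sum(pct) = 100
GFN = 6296 / 100 = 62.96

Final answer: 62.96


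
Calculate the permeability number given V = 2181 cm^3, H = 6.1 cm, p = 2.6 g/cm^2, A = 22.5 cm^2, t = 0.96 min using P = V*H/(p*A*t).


Formula: Permeability Number P = (V * H) / (p * A * t)
Numerator: V * H = 2181 * 6.1 = 13304.1
Denominator: p * A * t = 2.6 * 22.5 * 0.96 = 56.16
P = 13304.1 / 56.16 = 236.8964


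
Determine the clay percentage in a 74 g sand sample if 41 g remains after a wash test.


Formula: Clay% = (W_total - W_washed) / W_total * 100
Clay mass = 74 - 41 = 33 g
Clay% = 33 / 74 * 100 = 44.5946%

Answer: 44.5946%


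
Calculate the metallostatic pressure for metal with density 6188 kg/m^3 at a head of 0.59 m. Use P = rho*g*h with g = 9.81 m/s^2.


Formula: P = rho * g * h
rho * g = 6188 * 9.81 = 60704.28 N/m^3
P = 60704.28 * 0.59 = 35815.5252 Pa

35815.5252 Pa


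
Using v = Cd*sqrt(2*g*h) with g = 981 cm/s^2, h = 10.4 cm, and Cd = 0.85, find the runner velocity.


Formula: v = Cd * sqrt(2 * g * h)  (Torricelli with discharge coefficient)
2*g*h = 2 * 981 * 10.4 = 20404.8 cm^2/s^2
sqrt(20404.8) = 142.84537 cm/s
v = 0.85 * 142.84537 = 121.4186 cm/s

Final answer: 121.4186 cm/s


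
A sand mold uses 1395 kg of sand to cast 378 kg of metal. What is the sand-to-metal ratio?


Formula: Sand-to-Metal Ratio = W_sand / W_metal
Ratio = 1395 kg / 378 kg = 3.6905

Final answer: 3.6905


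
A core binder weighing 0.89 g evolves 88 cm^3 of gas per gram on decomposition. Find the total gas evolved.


Formula: V_gas = W_binder * gas_evolution_rate
V = 0.89 g * 88 cm^3/g = 78.3200 cm^3

Answer: 78.3200 cm^3


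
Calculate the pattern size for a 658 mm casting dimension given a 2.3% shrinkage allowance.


Formula: L_pattern = L_casting * (1 + shrinkage_rate/100)
Shrinkage factor = 1 + 2.3/100 = 1.023
L_pattern = 658 mm * 1.023 = 673.1340 mm

Answer: 673.1340 mm


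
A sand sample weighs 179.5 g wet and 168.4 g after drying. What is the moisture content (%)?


Formula: MC = (W_wet - W_dry) / W_wet * 100
Water mass = 179.5 - 168.4 = 11.1 g
MC = 11.1 / 179.5 * 100 = 6.1838%

6.1838%


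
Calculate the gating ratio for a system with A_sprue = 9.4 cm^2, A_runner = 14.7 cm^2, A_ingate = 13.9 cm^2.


Sprue:Runner:Ingate = 1 : 14.7/9.4 : 13.9/9.4 = 1:1.56:1.48

Final answer: 1:1.56:1.48


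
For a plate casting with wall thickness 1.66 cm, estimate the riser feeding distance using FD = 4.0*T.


Formula: FD = 4.0 * T  (riser feeding-distance rule)
FD = 4.0 * 1.66 cm = 6.6400 cm

6.6400 cm


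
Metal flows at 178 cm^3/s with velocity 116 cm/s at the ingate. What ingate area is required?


Formula: A_ingate = Q / v  (continuity equation)
A = 178 cm^3/s / 116 cm/s = 1.5345 cm^2

1.5345 cm^2


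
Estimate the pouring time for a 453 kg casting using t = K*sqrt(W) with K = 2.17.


Formula: t = K * sqrt(W)
sqrt(W) = sqrt(453) = 21.28380
t = 2.17 * 21.28380 = 46.1858 s


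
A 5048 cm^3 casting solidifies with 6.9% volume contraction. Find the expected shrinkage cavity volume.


Formula: V_shrink = V_casting * shrinkage_pct / 100
V_shrink = 5048 cm^3 * 6.9 / 100 = 348.3120 cm^3

Answer: 348.3120 cm^3


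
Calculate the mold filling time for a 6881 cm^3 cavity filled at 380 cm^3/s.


Formula: t_fill = V_mold / Q_flow
t = 6881 cm^3 / 380 cm^3/s = 18.1079 s


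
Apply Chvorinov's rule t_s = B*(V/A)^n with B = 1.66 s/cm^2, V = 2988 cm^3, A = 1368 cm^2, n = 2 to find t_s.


Formula: t_s = B * (V/A)^n  (Chvorinov's rule, n=2)
Modulus M = V/A = 2988/1368 = 2.184211 cm
M^2 = 2.184211^2 = 4.770778 cm^2
t_s = 1.66 * 4.770778 = 7.9195 s

Answer: 7.9195 s


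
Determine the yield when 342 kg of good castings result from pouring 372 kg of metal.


Formula: Casting Yield = (W_good / W_total) * 100
Yield = (342 kg / 372 kg) * 100 = 91.9355%

Final answer: 91.9355%


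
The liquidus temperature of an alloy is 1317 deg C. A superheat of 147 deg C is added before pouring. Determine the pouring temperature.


Formula: T_pour = T_melt + Superheat
T_pour = 1317 + 147 = 1464 deg C

Final answer: 1464 deg C


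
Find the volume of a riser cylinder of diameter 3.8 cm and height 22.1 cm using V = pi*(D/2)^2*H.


Formula: V = pi * (D/2)^2 * H  (cylinder volume)
Radius = D/2 = 3.8/2 = 1.9 cm
V = pi * 1.9^2 * 22.1 = 250.6394 cm^3


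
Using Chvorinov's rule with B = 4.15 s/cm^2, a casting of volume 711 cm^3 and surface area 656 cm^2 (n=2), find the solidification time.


Formula: t_s = B * (V/A)^n  (Chvorinov's rule, n=2)
Modulus M = V/A = 711/656 = 1.083841 cm
M^2 = 1.083841^2 = 1.174711 cm^2
t_s = 4.15 * 1.174711 = 4.8751 s

4.8751 s


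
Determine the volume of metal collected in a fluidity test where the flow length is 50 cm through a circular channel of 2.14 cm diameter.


Formula: V = pi * (d/2)^2 * L  (cylinder volume)
Radius = 2.14/2 = 1.07 cm
V = pi * 1.07^2 * 50 = 179.8405 cm^3

Answer: 179.8405 cm^3


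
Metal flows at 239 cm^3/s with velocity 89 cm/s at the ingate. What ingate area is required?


Formula: A_ingate = Q / v  (continuity equation)
A = 239 cm^3/s / 89 cm/s = 2.6854 cm^2

Answer: 2.6854 cm^2


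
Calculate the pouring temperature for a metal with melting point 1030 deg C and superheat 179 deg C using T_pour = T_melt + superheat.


Formula: T_pour = T_melt + Superheat
T_pour = 1030 + 179 = 1209 deg C


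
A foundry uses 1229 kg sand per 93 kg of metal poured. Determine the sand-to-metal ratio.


Formula: Sand-to-Metal Ratio = W_sand / W_metal
Ratio = 1229 kg / 93 kg = 13.2151


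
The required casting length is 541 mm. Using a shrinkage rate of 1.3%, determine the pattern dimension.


Formula: L_pattern = L_casting * (1 + shrinkage_rate/100)
Shrinkage factor = 1 + 1.3/100 = 1.013
L_pattern = 541 mm * 1.013 = 548.0330 mm

Answer: 548.0330 mm


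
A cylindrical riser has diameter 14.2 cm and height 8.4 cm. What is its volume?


Formula: V = pi * (D/2)^2 * H  (cylinder volume)
Radius = D/2 = 14.2/2 = 7.1 cm
V = pi * 7.1^2 * 8.4 = 1330.2886 cm^3

1330.2886 cm^3


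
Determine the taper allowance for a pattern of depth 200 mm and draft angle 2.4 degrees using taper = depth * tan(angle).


Formula: taper = depth * tan(draft_angle)
tan(2.4 deg) = 0.0419124
taper = 200 mm * 0.0419124 = 8.3825 mm


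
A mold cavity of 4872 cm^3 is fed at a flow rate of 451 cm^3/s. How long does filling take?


Formula: t_fill = V_mold / Q_flow
t = 4872 cm^3 / 451 cm^3/s = 10.8027 s

Answer: 10.8027 s


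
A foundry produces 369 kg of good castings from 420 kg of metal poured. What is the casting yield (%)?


Formula: Casting Yield = (W_good / W_total) * 100
Yield = (369 kg / 420 kg) * 100 = 87.8571%

Answer: 87.8571%


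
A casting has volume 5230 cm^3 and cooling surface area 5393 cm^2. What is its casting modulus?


Formula: Casting Modulus M = V / A
M = 5230 cm^3 / 5393 cm^2 = 0.9698 cm

Answer: 0.9698 cm


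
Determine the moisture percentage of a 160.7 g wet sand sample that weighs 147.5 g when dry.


Formula: MC = (W_wet - W_dry) / W_wet * 100
Water mass = 160.7 - 147.5 = 13.2 g
MC = 13.2 / 160.7 * 100 = 8.2141%

Final answer: 8.2141%


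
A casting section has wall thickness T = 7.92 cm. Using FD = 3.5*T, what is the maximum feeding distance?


Formula: FD = 3.5 * T  (riser feeding-distance rule)
FD = 3.5 * 7.92 cm = 27.7200 cm

27.7200 cm


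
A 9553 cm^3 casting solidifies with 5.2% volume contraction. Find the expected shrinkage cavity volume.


Formula: V_shrink = V_casting * shrinkage_pct / 100
V_shrink = 9553 cm^3 * 5.2 / 100 = 496.7560 cm^3

Answer: 496.7560 cm^3


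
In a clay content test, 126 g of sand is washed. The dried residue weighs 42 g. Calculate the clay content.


Formula: Clay% = (W_total - W_washed) / W_total * 100
Clay mass = 126 - 42 = 84 g
Clay% = 84 / 126 * 100 = 66.6667%

66.6667%


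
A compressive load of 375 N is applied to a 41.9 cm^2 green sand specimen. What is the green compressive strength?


Formula: Compressive Strength = Force / Area
Strength = 375 N / 41.9 cm^2 = 8.9499 N/cm^2

8.9499 N/cm^2


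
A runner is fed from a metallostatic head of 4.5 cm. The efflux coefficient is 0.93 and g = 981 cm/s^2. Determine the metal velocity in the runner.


Formula: v = Cd * sqrt(2 * g * h)  (Torricelli with discharge coefficient)
2*g*h = 2 * 981 * 4.5 = 8829.0 cm^2/s^2
sqrt(8829.0) = 93.96276 cm/s
v = 0.93 * 93.96276 = 87.3854 cm/s

Answer: 87.3854 cm/s


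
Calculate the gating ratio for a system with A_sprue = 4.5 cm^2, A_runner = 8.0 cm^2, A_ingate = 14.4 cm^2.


Sprue:Runner:Ingate = 1 : 8.0/4.5 : 14.4/4.5 = 1:1.78:3.20


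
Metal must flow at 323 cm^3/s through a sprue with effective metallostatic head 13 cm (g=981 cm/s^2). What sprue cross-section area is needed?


Formula: v = sqrt(2*g*h), A = Q/v
Velocity: v = sqrt(2 * 981 * 13) = sqrt(25506) = 159.7060 cm/s
Sprue area: A = Q / v = 323 / 159.7060 = 2.0225 cm^2

Answer: 2.0225 cm^2


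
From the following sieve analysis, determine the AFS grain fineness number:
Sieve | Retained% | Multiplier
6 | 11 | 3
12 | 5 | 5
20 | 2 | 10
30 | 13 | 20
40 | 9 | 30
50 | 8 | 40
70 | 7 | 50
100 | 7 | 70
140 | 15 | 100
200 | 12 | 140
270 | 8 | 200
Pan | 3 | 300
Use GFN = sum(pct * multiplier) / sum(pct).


Formula: GFN = sum(pct * multiplier) / sum(pct)
sum(pct * multiplier) = 7448
sum(pct) = 100
GFN = 7448 / 100 = 74.48


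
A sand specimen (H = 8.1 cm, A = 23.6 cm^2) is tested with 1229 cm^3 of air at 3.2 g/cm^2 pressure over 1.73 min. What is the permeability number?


Formula: Permeability Number P = (V * H) / (p * A * t)
Numerator: V * H = 1229 * 8.1 = 9954.9
Denominator: p * A * t = 3.2 * 23.6 * 1.73 = 130.6496
P = 9954.9 / 130.6496 = 76.1954

Final answer: 76.1954


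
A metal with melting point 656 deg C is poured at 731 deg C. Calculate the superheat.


Formula: Superheat = T_pour - T_melt
Superheat = 731 - 656 = 75 deg C

Final answer: 75 deg C


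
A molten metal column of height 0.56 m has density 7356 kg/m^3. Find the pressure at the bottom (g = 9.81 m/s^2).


Formula: P = rho * g * h
rho * g = 7356 * 9.81 = 72162.36 N/m^3
P = 72162.36 * 0.56 = 40410.9216 Pa

Answer: 40410.9216 Pa


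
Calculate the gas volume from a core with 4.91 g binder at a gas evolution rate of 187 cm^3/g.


Formula: V_gas = W_binder * gas_evolution_rate
V = 4.91 g * 187 cm^3/g = 918.1700 cm^3

Final answer: 918.1700 cm^3


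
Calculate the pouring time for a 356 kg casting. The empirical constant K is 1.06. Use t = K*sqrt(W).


Formula: t = K * sqrt(W)
sqrt(W) = sqrt(356) = 18.86796
t = 1.06 * 18.86796 = 20.0000 s

20.0000 s


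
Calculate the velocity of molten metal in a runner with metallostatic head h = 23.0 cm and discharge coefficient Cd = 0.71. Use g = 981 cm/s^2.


Formula: v = Cd * sqrt(2 * g * h)  (Torricelli with discharge coefficient)
2*g*h = 2 * 981 * 23.0 = 45126.0 cm^2/s^2
sqrt(45126.0) = 212.42881 cm/s
v = 0.71 * 212.42881 = 150.8245 cm/s


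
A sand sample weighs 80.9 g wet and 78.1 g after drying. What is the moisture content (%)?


Formula: MC = (W_wet - W_dry) / W_wet * 100
Water mass = 80.9 - 78.1 = 2.8 g
MC = 2.8 / 80.9 * 100 = 3.4611%

Final answer: 3.4611%


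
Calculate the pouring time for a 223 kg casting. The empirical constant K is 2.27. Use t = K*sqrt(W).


Formula: t = K * sqrt(W)
sqrt(W) = sqrt(223) = 14.93318
t = 2.27 * 14.93318 = 33.8983 s

Answer: 33.8983 s


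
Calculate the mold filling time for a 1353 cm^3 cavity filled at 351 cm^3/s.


Formula: t_fill = V_mold / Q_flow
t = 1353 cm^3 / 351 cm^3/s = 3.8547 s

3.8547 s


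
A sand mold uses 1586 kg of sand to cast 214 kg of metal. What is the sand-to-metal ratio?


Formula: Sand-to-Metal Ratio = W_sand / W_metal
Ratio = 1586 kg / 214 kg = 7.4112

Final answer: 7.4112


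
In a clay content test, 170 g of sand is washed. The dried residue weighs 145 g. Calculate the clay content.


Formula: Clay% = (W_total - W_washed) / W_total * 100
Clay mass = 170 - 145 = 25 g
Clay% = 25 / 170 * 100 = 14.7059%


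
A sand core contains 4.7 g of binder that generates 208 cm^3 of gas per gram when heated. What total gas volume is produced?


Formula: V_gas = W_binder * gas_evolution_rate
V = 4.7 g * 208 cm^3/g = 977.6000 cm^3

Final answer: 977.6000 cm^3


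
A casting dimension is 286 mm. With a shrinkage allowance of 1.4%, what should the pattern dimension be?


Formula: L_pattern = L_casting * (1 + shrinkage_rate/100)
Shrinkage factor = 1 + 1.4/100 = 1.014
L_pattern = 286 mm * 1.014 = 290.0040 mm

Answer: 290.0040 mm


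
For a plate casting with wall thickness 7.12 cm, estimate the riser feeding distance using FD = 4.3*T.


Formula: FD = 4.3 * T  (riser feeding-distance rule)
FD = 4.3 * 7.12 cm = 30.6160 cm


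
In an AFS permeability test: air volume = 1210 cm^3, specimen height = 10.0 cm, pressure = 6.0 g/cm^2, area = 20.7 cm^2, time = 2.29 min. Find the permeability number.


Formula: Permeability Number P = (V * H) / (p * A * t)
Numerator: V * H = 1210 * 10.0 = 12100.0
Denominator: p * A * t = 6.0 * 20.7 * 2.29 = 284.418
P = 12100.0 / 284.418 = 42.5430

42.5430


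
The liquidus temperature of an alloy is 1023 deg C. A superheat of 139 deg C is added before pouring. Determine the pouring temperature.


Formula: T_pour = T_melt + Superheat
T_pour = 1023 + 139 = 1162 deg C

Answer: 1162 deg C


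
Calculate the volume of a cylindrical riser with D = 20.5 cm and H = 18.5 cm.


Formula: V = pi * (D/2)^2 * H  (cylinder volume)
Radius = D/2 = 20.5/2 = 10.25 cm
V = pi * 10.25^2 * 18.5 = 6106.1762 cm^3

Answer: 6106.1762 cm^3


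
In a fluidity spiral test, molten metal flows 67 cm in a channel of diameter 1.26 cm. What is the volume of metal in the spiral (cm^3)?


Formula: V = pi * (d/2)^2 * L  (cylinder volume)
Radius = 1.26/2 = 0.63 cm
V = pi * 0.63^2 * 67 = 83.5422 cm^3


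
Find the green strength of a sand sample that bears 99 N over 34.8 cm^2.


Formula: Compressive Strength = Force / Area
Strength = 99 N / 34.8 cm^2 = 2.8448 N/cm^2

2.8448 N/cm^2


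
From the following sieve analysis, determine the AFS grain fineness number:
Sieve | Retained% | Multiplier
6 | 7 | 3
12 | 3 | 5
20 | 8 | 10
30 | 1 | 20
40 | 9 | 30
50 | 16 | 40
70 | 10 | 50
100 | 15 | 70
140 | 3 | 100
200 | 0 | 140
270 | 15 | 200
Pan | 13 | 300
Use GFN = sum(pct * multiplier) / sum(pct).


Formula: GFN = sum(pct * multiplier) / sum(pct)
sum(pct * multiplier) = 9796
sum(pct) = 100
GFN = 9796 / 100 = 97.96


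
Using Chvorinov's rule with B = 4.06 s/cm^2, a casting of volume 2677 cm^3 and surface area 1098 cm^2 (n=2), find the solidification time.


Formula: t_s = B * (V/A)^n  (Chvorinov's rule, n=2)
Modulus M = V/A = 2677/1098 = 2.438069 cm
M^2 = 2.438069^2 = 5.944180 cm^2
t_s = 4.06 * 5.944180 = 24.1334 s

Answer: 24.1334 s


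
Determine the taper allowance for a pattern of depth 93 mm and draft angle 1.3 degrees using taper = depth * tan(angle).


Formula: taper = depth * tan(draft_angle)
tan(1.3 deg) = 0.0226932
taper = 93 mm * 0.0226932 = 2.1105 mm

Answer: 2.1105 mm


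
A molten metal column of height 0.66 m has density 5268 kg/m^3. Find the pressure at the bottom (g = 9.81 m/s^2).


Formula: P = rho * g * h
rho * g = 5268 * 9.81 = 51679.08 N/m^3
P = 51679.08 * 0.66 = 34108.1928 Pa

34108.1928 Pa


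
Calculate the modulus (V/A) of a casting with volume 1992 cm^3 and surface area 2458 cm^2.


Formula: Casting Modulus M = V / A
M = 1992 cm^3 / 2458 cm^2 = 0.8104 cm

Final answer: 0.8104 cm


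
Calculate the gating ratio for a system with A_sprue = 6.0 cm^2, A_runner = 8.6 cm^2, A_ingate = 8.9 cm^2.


Sprue:Runner:Ingate = 1 : 8.6/6.0 : 8.9/6.0 = 1:1.43:1.48

Final answer: 1:1.43:1.48


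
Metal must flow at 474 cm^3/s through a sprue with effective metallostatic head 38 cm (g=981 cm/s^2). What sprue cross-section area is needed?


Formula: v = sqrt(2*g*h), A = Q/v
Velocity: v = sqrt(2 * 981 * 38) = sqrt(74556) = 273.0494 cm/s
Sprue area: A = Q / v = 474 / 273.0494 = 1.7359 cm^2

Answer: 1.7359 cm^2


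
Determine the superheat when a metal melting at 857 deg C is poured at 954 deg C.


Formula: Superheat = T_pour - T_melt
Superheat = 954 - 857 = 97 deg C

97 deg C


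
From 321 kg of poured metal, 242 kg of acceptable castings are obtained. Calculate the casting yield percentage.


Formula: Casting Yield = (W_good / W_total) * 100
Yield = (242 kg / 321 kg) * 100 = 75.3894%

Final answer: 75.3894%


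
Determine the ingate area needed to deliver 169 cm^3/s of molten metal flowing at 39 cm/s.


Formula: A_ingate = Q / v  (continuity equation)
A = 169 cm^3/s / 39 cm/s = 4.3333 cm^2

Final answer: 4.3333 cm^2


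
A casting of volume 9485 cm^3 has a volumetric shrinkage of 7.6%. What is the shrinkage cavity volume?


Formula: V_shrink = V_casting * shrinkage_pct / 100
V_shrink = 9485 cm^3 * 7.6 / 100 = 720.8600 cm^3

Answer: 720.8600 cm^3


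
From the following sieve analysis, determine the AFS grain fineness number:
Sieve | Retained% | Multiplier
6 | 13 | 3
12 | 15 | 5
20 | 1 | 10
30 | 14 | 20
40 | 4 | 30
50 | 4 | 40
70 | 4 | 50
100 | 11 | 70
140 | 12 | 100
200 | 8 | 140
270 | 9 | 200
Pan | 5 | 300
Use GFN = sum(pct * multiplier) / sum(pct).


Formula: GFN = sum(pct * multiplier) / sum(pct)
sum(pct * multiplier) = 7274
sum(pct) = 100
GFN = 7274 / 100 = 72.74

Answer: 72.74


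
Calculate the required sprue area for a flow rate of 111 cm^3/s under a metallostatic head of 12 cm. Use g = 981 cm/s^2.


Formula: v = sqrt(2*g*h), A = Q/v
Velocity: v = sqrt(2 * 981 * 12) = sqrt(23544) = 153.4405 cm/s
Sprue area: A = Q / v = 111 / 153.4405 = 0.7234 cm^2


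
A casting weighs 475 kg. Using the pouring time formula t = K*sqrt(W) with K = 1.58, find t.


Formula: t = K * sqrt(W)
sqrt(W) = sqrt(475) = 21.79449
t = 1.58 * 21.79449 = 34.4353 s

Answer: 34.4353 s


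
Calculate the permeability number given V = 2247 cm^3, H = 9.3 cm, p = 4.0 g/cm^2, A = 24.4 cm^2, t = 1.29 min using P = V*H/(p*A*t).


Formula: Permeability Number P = (V * H) / (p * A * t)
Numerator: V * H = 2247 * 9.3 = 20897.1
Denominator: p * A * t = 4.0 * 24.4 * 1.29 = 125.904
P = 20897.1 / 125.904 = 165.9765

165.9765


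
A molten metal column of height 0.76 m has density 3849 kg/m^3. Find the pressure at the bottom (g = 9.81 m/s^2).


Formula: P = rho * g * h
rho * g = 3849 * 9.81 = 37758.69 N/m^3
P = 37758.69 * 0.76 = 28696.6044 Pa


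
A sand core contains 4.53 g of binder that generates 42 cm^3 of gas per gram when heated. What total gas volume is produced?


Formula: V_gas = W_binder * gas_evolution_rate
V = 4.53 g * 42 cm^3/g = 190.2600 cm^3

Answer: 190.2600 cm^3


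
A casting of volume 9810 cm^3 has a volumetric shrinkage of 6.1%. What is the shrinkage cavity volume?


Formula: V_shrink = V_casting * shrinkage_pct / 100
V_shrink = 9810 cm^3 * 6.1 / 100 = 598.4100 cm^3

598.4100 cm^3


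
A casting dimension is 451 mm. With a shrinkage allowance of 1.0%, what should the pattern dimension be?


Formula: L_pattern = L_casting * (1 + shrinkage_rate/100)
Shrinkage factor = 1 + 1.0/100 = 1.01
L_pattern = 451 mm * 1.01 = 455.5100 mm


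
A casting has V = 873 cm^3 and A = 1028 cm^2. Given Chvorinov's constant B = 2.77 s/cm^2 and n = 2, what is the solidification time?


Formula: t_s = B * (V/A)^n  (Chvorinov's rule, n=2)
Modulus M = V/A = 873/1028 = 0.849222 cm
M^2 = 0.849222^2 = 0.721178 cm^2
t_s = 2.77 * 0.721178 = 1.9977 s

Answer: 1.9977 s


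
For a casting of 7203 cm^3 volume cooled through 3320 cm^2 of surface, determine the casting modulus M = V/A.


Formula: Casting Modulus M = V / A
M = 7203 cm^3 / 3320 cm^2 = 2.1696 cm


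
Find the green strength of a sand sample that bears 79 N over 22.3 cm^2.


Formula: Compressive Strength = Force / Area
Strength = 79 N / 22.3 cm^2 = 3.5426 N/cm^2

Final answer: 3.5426 N/cm^2


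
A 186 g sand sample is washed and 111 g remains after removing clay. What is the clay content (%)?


Formula: Clay% = (W_total - W_washed) / W_total * 100
Clay mass = 186 - 111 = 75 g
Clay% = 75 / 186 * 100 = 40.3226%


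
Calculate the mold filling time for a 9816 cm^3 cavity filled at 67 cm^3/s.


Formula: t_fill = V_mold / Q_flow
t = 9816 cm^3 / 67 cm^3/s = 146.5075 s


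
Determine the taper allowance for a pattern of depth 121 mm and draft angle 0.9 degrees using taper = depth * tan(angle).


Formula: taper = depth * tan(draft_angle)
tan(0.9 deg) = 0.0157093
taper = 121 mm * 0.0157093 = 1.9008 mm

1.9008 mm


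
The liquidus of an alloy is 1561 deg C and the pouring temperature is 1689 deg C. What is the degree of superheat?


Formula: Superheat = T_pour - T_melt
Superheat = 1689 - 1561 = 128 deg C

Answer: 128 deg C


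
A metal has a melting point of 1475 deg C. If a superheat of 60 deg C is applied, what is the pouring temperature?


Formula: T_pour = T_melt + Superheat
T_pour = 1475 + 60 = 1535 deg C

Answer: 1535 deg C


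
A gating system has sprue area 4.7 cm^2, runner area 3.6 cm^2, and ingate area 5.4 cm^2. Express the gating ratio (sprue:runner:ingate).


Sprue:Runner:Ingate = 1 : 3.6/4.7 : 5.4/4.7 = 1:0.77:1.15


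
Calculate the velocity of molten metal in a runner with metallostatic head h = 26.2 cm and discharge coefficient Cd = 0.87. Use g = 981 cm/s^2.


Formula: v = Cd * sqrt(2 * g * h)  (Torricelli with discharge coefficient)
2*g*h = 2 * 981 * 26.2 = 51404.4 cm^2/s^2
sqrt(51404.4) = 226.72538 cm/s
v = 0.87 * 226.72538 = 197.2511 cm/s

Final answer: 197.2511 cm/s


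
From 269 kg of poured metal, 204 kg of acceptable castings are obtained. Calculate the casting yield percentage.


Formula: Casting Yield = (W_good / W_total) * 100
Yield = (204 kg / 269 kg) * 100 = 75.8364%

Final answer: 75.8364%


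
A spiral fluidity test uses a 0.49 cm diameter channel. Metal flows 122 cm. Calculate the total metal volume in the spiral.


Formula: V = pi * (d/2)^2 * L  (cylinder volume)
Radius = 0.49/2 = 0.245 cm
V = pi * 0.245^2 * 122 = 23.0060 cm^3

Final answer: 23.0060 cm^3
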